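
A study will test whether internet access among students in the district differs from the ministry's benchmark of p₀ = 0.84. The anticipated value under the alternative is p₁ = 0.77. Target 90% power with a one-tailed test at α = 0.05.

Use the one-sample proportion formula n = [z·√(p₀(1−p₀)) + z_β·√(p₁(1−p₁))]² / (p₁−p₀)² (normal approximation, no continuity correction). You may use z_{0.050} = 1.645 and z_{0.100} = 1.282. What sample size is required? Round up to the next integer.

n = [z_α·√(p₀q₀) + z_β·√(p₁q₁)]² / (p₁ − p₀)²
  = [1.645·√(0.84·0.16) + 1.282·√(0.77·0.23)]² / (-0.07)²
  = [1.645·0.3666 + 1.282·0.4208]² / 0.0049
  = [1.1426]² / 0.0049
  = 266.42
Round up → n = 267.

n = 267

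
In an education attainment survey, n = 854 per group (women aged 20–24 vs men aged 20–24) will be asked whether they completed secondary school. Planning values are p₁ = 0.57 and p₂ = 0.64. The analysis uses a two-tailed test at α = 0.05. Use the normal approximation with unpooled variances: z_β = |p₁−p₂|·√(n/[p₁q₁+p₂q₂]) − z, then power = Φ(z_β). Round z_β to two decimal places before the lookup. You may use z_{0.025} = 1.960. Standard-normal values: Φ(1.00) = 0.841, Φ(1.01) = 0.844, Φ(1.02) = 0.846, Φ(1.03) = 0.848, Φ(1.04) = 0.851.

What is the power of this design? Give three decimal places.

z_β = |p₁−p₂|·√(n/[p₁q₁+p₂q₂]) − z_{α/2}
    = 0.07 · √(854/0.4755) − 1.960
    = 0.07 · 42.3793 − 1.960
    = 2.9666 − 1.960 = 1.0066 → 1.01
Power = Φ(1.01) = 0.844.

Power ≈ 0.844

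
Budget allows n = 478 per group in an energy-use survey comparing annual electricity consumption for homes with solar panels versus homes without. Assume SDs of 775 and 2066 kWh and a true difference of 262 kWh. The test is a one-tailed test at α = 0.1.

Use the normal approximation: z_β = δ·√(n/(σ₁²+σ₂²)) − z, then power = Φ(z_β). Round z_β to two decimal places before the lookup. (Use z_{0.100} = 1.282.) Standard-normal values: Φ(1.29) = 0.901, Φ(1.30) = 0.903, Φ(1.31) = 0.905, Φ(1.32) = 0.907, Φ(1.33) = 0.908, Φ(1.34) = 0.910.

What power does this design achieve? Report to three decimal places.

z_β = δ·√(n/(σ₁²+σ₂²)) − z_α
    = 262 · √(478/4868981) − 1.282
    = 262 · 0.00991 − 1.282
    = 2.5959 − 1.282 = 1.3139 → 1.31
Power = Φ(1.31) = 0.905.

Power ≈ 0.905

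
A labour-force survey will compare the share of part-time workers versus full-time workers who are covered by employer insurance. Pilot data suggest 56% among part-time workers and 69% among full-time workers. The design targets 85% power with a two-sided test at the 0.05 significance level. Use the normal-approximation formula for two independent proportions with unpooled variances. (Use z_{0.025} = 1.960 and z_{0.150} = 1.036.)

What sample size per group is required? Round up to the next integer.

n = (z_{α/2} + z_β)² · [p₁(1−p₁) + p₂(1−p₂)] / (p₁ − p₂)²
  = (1.960 + 1.036)² · (0.56·0.44 + 0.69·0.31) / (-0.13)²
  = (2.996)² · (0.2464 + 0.2139) / 0.0169
  = 8.9760 · 0.4603 / 0.0169
  = 244.48
Round up → n = 245 per group.

n = 245 per group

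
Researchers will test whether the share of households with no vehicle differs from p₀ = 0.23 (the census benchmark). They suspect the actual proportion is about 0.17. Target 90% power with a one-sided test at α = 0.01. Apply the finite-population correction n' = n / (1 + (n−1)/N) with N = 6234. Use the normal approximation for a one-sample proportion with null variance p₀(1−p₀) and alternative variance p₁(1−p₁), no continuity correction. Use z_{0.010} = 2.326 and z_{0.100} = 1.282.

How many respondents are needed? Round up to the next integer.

n = [z_α·√(p₀q₀) + z_β·√(p₁q₁)]² / (p₁ − p₀)²
  = [2.326·√(0.23·0.77) + 1.282·√(0.17·0.83)]² / (-0.06)²
  = [2.326·0.4208 + 1.282·0.3756]² / 0.0036
  = [1.4604]² / 0.0036
  = 592.45
Finite-population correction (N = 6234): 592.45 / (1 + (592.45 − 1)/6234) = 541.11.
Round up → n = 542.

n = 542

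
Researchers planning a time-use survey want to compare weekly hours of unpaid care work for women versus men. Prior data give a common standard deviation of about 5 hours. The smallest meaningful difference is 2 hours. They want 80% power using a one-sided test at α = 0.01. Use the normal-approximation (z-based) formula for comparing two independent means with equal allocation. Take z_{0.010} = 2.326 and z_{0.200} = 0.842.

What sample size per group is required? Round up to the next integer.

n = (z_α + z_β)² · (σ₁² + σ₂²) / δ²
  = (2.326 + 0.842)² · (2·5² = 50) / 2²
  = 10.0362 · 50 / 4
  = 125.45
Round up → n = 126 per group.

n = 126 per group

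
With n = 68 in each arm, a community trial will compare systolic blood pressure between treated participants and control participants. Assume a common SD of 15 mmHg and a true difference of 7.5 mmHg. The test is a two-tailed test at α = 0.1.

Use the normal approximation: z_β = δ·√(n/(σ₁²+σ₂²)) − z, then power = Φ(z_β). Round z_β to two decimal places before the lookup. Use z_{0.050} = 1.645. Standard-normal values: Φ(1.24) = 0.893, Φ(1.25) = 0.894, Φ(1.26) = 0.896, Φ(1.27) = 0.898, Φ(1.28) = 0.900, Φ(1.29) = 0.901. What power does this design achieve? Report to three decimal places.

Power ≈ 0.898

z_β = δ·√(n/(σ₁²+σ₂²)) − z_{α/2}
    = 7.5 · √(68/450) − 1.645
    = 7.5 · 0.38873 − 1.645
    = 2.9155 − 1.645 = 1.2705 → 1.27
Power = Φ(1.27) = 0.898.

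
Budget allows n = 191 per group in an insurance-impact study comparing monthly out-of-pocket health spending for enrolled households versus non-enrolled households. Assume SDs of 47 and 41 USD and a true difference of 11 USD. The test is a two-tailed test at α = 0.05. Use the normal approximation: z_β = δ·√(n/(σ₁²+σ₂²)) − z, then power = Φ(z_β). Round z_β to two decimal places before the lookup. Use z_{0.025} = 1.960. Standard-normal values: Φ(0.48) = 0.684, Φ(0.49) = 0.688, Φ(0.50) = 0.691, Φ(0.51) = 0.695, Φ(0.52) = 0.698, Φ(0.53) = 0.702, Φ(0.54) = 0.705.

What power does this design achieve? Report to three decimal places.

z_β = δ·√(n/(σ₁²+σ₂²)) − z_{α/2}
    = 11 · √(191/3890) − 1.960
    = 11 · 0.22159 − 1.960
    = 2.4374 − 1.960 = 0.4774 → 0.48
Power = Φ(0.48) = 0.684.

Power ≈ 0.684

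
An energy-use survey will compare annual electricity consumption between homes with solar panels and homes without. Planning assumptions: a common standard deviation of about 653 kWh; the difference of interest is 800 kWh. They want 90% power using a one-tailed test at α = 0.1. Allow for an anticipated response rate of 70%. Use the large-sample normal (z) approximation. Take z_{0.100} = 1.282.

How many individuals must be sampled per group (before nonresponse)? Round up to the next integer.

n = (z_α + z_β)² · (σ₁² + σ₂²) / δ²
  = (1.282 + 1.282)² · (2·653² = 852818) / 800²
  = 6.5741 · 852818 / 640000
  = 8.76
Adjust for 70% response: 8.76 / 0.70 = 12.51.
Round up → n = 13 per group.

n = 13 per group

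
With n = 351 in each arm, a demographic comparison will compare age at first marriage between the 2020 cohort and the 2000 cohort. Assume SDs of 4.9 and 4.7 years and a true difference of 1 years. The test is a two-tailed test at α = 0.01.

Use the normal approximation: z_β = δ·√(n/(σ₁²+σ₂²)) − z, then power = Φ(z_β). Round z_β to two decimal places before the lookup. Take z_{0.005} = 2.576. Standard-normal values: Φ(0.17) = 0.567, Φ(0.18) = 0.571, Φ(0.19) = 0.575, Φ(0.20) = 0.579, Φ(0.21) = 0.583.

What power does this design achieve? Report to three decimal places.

Power ≈ 0.571

z_β = δ·√(n/(σ₁²+σ₂²)) − z_{α/2}
    = 1 · √(351/46.1) − 2.576
    = 1 · 2.75933 − 2.576
    = 2.7593 − 2.576 = 0.1833 → 0.18
Power = Φ(0.18) = 0.571.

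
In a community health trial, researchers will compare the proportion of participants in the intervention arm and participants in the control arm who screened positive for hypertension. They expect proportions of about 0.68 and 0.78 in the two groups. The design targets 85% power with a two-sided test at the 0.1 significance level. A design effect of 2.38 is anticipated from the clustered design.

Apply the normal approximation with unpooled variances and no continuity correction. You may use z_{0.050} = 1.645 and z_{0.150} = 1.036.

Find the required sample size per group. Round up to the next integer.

n = (z_{α/2} + z_β)² · [p₁(1−p₁) + p₂(1−p₂)] / (p₁ − p₂)²
  = (1.645 + 1.036)² · (0.68·0.32 + 0.78·0.22) / (-0.10)²
  = (2.681)² · (0.2176 + 0.1716) / 0.0100
  = 7.1878 · 0.3892 / 0.0100
  = 279.75
Design effect: 2.38 × 279.75 = 665.80.
Round up → n = 666 per group.

n = 666 per group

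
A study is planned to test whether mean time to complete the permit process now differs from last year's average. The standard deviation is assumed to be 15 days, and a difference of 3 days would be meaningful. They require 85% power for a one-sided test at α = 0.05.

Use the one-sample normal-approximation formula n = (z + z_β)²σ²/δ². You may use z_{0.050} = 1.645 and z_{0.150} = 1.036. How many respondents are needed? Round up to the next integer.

n = (z_α + z_β)² · σ² / δ²
  = (1.645 + 1.036)² · 15² / 3²
  = 7.1878 · 225 / 9
  = 179.69
Round up → n = 180.

n = 180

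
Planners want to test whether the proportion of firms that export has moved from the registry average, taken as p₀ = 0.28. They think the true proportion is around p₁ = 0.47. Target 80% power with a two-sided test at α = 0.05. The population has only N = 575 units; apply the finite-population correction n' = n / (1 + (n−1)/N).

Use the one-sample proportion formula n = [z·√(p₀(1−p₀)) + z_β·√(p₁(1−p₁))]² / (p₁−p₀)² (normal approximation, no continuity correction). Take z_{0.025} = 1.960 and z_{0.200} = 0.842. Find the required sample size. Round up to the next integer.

n = 44

n = [z_{α/2}·√(p₀q₀) + z_β·√(p₁q₁)]² / (p₁ − p₀)²
  = [1.960·√(0.28·0.72) + 0.842·√(0.47·0.53)]² / (0.19)²
  = [1.960·0.4490 + 0.842·0.4991]² / 0.0361
  = [1.3003]² / 0.0361
  = 46.83
Finite-population correction (N = 575): 46.83 / (1 + (46.83 − 1)/575) = 43.38.
Round up → n = 44.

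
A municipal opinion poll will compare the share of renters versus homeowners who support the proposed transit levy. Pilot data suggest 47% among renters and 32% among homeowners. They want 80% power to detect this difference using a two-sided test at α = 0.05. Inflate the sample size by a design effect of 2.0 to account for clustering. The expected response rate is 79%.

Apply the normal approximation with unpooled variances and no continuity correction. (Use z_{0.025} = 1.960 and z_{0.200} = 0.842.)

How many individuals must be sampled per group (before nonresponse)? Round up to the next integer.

n = (z_{α/2} + z_β)² · [p₁(1−p₁) + p₂(1−p₂)] / (p₁ − p₂)²
  = (1.960 + 0.842)² · (0.47·0.53 + 0.32·0.68) / (0.15)²
  = (2.802)² · (0.2491 + 0.2176) / 0.0225
  = 7.8512 · 0.4667 / 0.0225
  = 162.85
Design effect: 2.0 × 162.85 = 325.70.
Adjust for 79% response: 325.70 / 0.79 = 412.28.
Round up → n = 413 per group.

n = 413 per group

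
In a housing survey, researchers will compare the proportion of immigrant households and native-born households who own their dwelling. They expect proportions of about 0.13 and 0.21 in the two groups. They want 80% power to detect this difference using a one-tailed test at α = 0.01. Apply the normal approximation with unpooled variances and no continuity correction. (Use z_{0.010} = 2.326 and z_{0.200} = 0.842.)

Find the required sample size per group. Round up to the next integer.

n = (z_α + z_β)² · [p₁(1−p₁) + p₂(1−p₂)] / (p₁ − p₂)²
  = (2.326 + 0.842)² · (0.13·0.87 + 0.21·0.79) / (-0.08)²
  = (3.168)² · (0.1131 + 0.1659) / 0.0064
  = 10.0362 · 0.2790 / 0.0064
  = 437.52
Round up → n = 438 per group.

n = 438 per group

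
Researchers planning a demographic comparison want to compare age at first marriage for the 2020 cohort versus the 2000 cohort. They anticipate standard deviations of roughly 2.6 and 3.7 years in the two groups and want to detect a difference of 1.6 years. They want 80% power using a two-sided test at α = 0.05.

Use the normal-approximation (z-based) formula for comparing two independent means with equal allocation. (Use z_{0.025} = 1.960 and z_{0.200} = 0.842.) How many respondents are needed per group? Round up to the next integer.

n = 63 per group

n = (z_{α/2} + z_β)² · (σ₁² + σ₂²) / δ²
  = (1.960 + 0.842)² · (2.6² + 3.7² = 20.45) / 1.6²
  = 7.8512 · 20.45 / 2.56
  = 62.72
Round up → n = 63 per group.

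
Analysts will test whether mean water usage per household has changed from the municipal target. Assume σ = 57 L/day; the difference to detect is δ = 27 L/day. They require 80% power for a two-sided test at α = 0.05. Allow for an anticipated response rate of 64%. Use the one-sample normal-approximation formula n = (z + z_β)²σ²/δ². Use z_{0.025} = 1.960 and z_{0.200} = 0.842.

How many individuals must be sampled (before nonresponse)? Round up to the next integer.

n = (z_{α/2} + z_β)² · σ² / δ²
  = (1.960 + 0.842)² · 57² / 27²
  = 7.8512 · 3249 / 729
  = 34.99
Adjust for 64% response: 34.99 / 0.64 = 54.67.
Round up → n = 55.

n = 55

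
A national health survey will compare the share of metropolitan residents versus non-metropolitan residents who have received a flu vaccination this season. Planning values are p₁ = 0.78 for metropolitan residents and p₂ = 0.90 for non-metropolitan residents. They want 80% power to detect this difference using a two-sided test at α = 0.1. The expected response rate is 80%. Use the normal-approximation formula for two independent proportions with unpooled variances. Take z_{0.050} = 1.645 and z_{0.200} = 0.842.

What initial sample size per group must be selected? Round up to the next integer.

n = 141 per group

n = (z_{α/2} + z_β)² · [p₁(1−p₁) + p₂(1−p₂)] / (p₁ − p₂)²
  = (1.645 + 0.842)² · (0.78·0.22 + 0.90·0.10) / (-0.12)²
  = (2.487)² · (0.1716 + 0.0900) / 0.0144
  = 6.1852 · 0.2616 / 0.0144
  = 112.36
Adjust for 80% response: 112.36 / 0.80 = 140.45.
Round up → n = 141 per group.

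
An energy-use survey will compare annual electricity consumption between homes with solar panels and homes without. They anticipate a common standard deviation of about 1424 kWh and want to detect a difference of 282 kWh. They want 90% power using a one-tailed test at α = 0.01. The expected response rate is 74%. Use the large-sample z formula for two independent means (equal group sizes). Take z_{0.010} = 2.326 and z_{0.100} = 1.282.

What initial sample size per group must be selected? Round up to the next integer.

n = (z_α + z_β)² · (σ₁² + σ₂²) / δ²
  = (2.326 + 1.282)² · (2·1424² = 4055552) / 282²
  = 13.0177 · 4055552 / 79524
  = 663.87
Adjust for 74% response: 663.87 / 0.74 = 897.13.
Round up → n = 898 per group.

n = 898 per group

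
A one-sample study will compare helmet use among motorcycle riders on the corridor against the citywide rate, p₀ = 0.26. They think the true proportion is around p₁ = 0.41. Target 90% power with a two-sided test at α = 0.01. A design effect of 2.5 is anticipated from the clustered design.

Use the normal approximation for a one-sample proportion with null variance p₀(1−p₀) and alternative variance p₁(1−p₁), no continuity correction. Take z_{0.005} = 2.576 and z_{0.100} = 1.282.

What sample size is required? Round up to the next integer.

n = [z_{α/2}·√(p₀q₀) + z_β·√(p₁q₁)]² / (p₁ − p₀)²
  = [2.576·√(0.26·0.74) + 1.282·√(0.41·0.59)]² / (0.15)²
  = [2.576·0.4386 + 1.282·0.4918]² / 0.0225
  = [1.7605]² / 0.0225
  = 137.74
Design effect: 2.5 × 137.74 = 344.35.
Round up → n = 345.

n = 345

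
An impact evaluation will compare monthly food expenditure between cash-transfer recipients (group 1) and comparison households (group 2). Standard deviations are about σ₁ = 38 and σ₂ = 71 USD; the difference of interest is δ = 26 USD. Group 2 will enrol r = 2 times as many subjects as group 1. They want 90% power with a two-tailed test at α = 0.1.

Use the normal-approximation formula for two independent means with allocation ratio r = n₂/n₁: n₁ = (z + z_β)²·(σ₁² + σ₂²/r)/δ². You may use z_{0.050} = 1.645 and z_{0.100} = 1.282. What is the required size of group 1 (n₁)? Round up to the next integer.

n₁ = (z_{α/2} + z_β)² · (σ₁² + σ₂²/r) / δ²
   = (1.645 + 1.282)² · (38² + 71²/2) / 26²
   = 8.5673 · (1444 + 2520.5) / 676
   = 8.5673 · 3964.5 / 676
   = 50.24
Round up → n₁ = 51; n₂ = r·n₁ = 2 × 51 = 102.

n₁ = 51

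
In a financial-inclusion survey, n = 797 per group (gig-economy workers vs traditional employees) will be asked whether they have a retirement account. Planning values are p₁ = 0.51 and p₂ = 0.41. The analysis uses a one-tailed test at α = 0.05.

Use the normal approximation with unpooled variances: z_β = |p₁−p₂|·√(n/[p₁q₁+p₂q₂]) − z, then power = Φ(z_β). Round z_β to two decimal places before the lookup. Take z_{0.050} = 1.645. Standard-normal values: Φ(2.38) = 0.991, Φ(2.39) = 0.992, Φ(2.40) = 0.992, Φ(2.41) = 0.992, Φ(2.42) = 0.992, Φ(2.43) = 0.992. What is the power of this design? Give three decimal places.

z_β = |p₁−p₂|·√(n/[p₁q₁+p₂q₂]) − z_α
    = 0.10 · √(797/0.4918) − 1.645
    = 0.10 · 40.2564 − 1.645
    = 4.0256 − 1.645 = 2.3806 → 2.38
Power = Φ(2.38) = 0.991.

Power ≈ 0.991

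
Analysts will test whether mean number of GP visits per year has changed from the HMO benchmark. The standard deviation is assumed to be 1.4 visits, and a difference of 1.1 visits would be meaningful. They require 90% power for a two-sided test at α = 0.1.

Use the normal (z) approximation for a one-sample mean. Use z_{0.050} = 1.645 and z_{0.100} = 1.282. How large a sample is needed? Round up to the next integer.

n = 14

n = (z_{α/2} + z_β)² · σ² / δ²
  = (1.645 + 1.282)² · 1.4² / 1.1²
  = 8.5673 · 1.96 / 1.21
  = 13.88
Round up → n = 14.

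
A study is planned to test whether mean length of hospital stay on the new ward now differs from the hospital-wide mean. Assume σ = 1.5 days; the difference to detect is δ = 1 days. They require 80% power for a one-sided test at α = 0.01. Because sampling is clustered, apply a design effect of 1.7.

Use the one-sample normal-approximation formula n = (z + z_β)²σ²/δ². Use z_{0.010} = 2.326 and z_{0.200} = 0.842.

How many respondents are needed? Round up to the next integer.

n = (z_α + z_β)² · σ² / δ²
  = (2.326 + 0.842)² · 1.5² / 1²
  = 10.0362 · 2.25 / 1
  = 22.58
Design effect: 1.7 × 22.58 = 38.39.
Round up → n = 39.

n = 39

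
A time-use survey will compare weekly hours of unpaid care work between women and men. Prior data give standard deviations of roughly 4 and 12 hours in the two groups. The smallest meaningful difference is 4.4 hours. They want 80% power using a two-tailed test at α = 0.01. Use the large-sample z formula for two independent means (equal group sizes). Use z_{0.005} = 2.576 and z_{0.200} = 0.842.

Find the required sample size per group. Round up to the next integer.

n = 97 per group

n = (z_{α/2} + z_β)² · (σ₁² + σ₂²) / δ²
  = (2.576 + 0.842)² · (4² + 12² = 160) / 4.4²
  = 11.6827 · 160 / 19.36
  = 96.55
Round up → n = 97 per group.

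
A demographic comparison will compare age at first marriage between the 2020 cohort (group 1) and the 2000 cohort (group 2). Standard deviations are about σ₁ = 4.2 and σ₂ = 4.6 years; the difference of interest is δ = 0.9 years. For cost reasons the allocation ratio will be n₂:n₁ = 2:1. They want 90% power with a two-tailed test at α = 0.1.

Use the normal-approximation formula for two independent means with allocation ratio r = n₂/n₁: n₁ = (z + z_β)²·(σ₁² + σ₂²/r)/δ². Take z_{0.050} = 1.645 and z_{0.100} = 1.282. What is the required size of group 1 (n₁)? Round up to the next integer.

n₁ = (z_{α/2} + z_β)² · (σ₁² + σ₂²/r) / δ²
   = (1.645 + 1.282)² · (4.2² + 4.6²/2) / 0.9²
   = 8.5673 · (17.64 + 10.58) / 0.81
   = 8.5673 · 28.22 / 0.81
   = 298.48
Round up → n₁ = 299; n₂ = r·n₁ = 2 × 299 = 598.

n₁ = 299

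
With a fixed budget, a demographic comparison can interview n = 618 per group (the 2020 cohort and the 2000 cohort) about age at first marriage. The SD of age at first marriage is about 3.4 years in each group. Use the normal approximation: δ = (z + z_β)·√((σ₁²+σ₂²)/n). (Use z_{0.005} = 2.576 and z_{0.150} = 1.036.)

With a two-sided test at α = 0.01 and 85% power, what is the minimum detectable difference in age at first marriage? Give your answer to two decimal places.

Minimum detectable difference ≈ 0.70 years

δ = (z_{α/2} + z_β) · √((σ₁²+σ₂²)/n)
  = (2.576 + 1.036) · √(23.12/618)
  = 3.612 · √0.03741
  = 3.612 · 0.1934
  = 0.6986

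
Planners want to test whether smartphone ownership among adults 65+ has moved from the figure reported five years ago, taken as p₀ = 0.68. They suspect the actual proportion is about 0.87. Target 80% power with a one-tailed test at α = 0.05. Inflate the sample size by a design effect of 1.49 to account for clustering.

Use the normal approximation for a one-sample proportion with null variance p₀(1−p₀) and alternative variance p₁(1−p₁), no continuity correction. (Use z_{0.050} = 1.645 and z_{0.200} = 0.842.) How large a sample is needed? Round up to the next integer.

n = 46

n = [z_α·√(p₀q₀) + z_β·√(p₁q₁)]² / (p₁ − p₀)²
  = [1.645·√(0.68·0.32) + 0.842·√(0.87·0.13)]² / (0.19)²
  = [1.645·0.4665 + 0.842·0.3363]² / 0.0361
  = [1.0505]² / 0.0361
  = 30.57
Design effect: 1.49 × 30.57 = 45.55.
Round up → n = 46.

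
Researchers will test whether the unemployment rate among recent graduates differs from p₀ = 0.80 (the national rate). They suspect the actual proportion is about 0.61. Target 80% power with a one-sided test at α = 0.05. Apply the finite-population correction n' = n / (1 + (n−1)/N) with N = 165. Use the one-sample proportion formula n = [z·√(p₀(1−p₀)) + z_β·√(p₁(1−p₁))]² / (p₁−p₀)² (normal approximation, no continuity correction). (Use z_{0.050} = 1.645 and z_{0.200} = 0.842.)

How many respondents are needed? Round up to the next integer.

n = [z_α·√(p₀q₀) + z_β·√(p₁q₁)]² / (p₁ − p₀)²
  = [1.645·√(0.80·0.20) + 0.842·√(0.61·0.39)]² / (-0.19)²
  = [1.645·0.4000 + 0.842·0.4877]² / 0.0361
  = [1.0687]² / 0.0361
  = 31.64
Finite-population correction (N = 165): 31.64 / (1 + (31.64 − 1)/165) = 26.68.
Round up → n = 27.

n = 27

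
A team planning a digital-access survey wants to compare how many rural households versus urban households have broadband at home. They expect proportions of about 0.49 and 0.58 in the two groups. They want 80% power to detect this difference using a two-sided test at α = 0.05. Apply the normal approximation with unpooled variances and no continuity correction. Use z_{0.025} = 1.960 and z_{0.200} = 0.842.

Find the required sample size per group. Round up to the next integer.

n = (z_{α/2} + z_β)² · [p₁(1−p₁) + p₂(1−p₂)] / (p₁ − p₂)²
  = (1.960 + 0.842)² · (0.49·0.51 + 0.58·0.42) / (-0.09)²
  = (2.802)² · (0.2499 + 0.2436) / 0.0081
  = 7.8512 · 0.4935 / 0.0081
  = 478.34
Round up → n = 479 per group.

n = 479 per group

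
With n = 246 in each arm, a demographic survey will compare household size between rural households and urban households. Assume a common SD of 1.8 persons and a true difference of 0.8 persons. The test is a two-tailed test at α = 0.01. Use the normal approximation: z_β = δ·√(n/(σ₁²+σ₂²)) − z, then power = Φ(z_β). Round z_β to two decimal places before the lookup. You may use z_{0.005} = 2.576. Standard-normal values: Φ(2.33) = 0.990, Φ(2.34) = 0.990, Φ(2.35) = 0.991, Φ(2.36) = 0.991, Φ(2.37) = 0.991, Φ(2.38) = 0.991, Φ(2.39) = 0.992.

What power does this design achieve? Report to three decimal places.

Power ≈ 0.991

z_β = δ·√(n/(σ₁²+σ₂²)) − z_{α/2}
    = 0.8 · √(246/6.48) − 2.576
    = 0.8 · 6.16141 − 2.576
    = 4.9291 − 2.576 = 2.3531 → 2.35
Power = Φ(2.35) = 0.991.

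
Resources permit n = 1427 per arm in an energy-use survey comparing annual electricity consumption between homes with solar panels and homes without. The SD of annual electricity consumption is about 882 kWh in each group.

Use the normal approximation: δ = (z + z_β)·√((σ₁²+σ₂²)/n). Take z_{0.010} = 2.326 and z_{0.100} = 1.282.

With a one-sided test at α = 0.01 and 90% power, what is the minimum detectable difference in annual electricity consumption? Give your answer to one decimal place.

Minimum detectable difference ≈ 119.1 kWh

δ = (z_α + z_β) · √((σ₁²+σ₂²)/n)
  = (2.326 + 1.282) · √(1555848/1427)
  = 3.608 · √1090.3
  = 3.608 · 33.0196
  = 119.1347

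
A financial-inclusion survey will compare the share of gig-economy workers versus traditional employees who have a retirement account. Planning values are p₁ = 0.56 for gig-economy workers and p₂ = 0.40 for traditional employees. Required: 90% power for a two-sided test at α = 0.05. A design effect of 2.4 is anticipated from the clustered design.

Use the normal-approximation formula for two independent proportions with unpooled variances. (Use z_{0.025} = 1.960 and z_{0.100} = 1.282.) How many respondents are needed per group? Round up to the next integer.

n = (z_{α/2} + z_β)² · [p₁(1−p₁) + p₂(1−p₂)] / (p₁ − p₂)²
  = (1.960 + 1.282)² · (0.56·0.44 + 0.40·0.60) / (0.16)²
  = (3.242)² · (0.2464 + 0.2400) / 0.0256
  = 10.5106 · 0.4864 / 0.0256
  = 199.70
Design effect: 2.4 × 199.70 = 479.28.
Round up → n = 480 per group.

n = 480 per group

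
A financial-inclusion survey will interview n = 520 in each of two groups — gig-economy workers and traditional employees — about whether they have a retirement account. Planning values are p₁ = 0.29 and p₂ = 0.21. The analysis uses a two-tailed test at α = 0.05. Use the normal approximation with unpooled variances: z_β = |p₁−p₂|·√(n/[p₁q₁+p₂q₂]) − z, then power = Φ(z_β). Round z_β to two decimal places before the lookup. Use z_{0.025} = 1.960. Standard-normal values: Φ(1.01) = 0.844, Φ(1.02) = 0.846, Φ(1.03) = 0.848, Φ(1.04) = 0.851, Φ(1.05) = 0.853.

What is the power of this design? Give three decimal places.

Power ≈ 0.848

z_β = |p₁−p₂|·√(n/[p₁q₁+p₂q₂]) − z_{α/2}
    = 0.08 · √(520/0.3718) − 1.960
    = 0.08 · 37.3979 − 1.960
    = 2.9918 − 1.960 = 1.0318 → 1.03
Power = Φ(1.03) = 0.848.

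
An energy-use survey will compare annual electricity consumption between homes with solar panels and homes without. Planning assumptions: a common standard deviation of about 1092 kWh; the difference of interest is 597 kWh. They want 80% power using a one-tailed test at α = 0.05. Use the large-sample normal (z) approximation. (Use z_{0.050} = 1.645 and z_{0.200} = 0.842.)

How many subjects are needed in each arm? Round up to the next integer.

n = (z_α + z_β)² · (σ₁² + σ₂²) / δ²
  = (1.645 + 0.842)² · (2·1092² = 2384928) / 597²
  = 6.1852 · 2384928 / 356409
  = 41.39
Round up → n = 42 per group.

n = 42 per group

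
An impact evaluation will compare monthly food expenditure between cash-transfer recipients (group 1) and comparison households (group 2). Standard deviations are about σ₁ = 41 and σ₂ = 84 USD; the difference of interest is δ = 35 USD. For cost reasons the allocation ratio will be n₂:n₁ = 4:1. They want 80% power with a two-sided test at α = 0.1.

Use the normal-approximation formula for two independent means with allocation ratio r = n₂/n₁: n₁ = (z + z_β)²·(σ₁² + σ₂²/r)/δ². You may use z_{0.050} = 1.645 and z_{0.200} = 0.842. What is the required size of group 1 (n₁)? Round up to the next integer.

n₁ = 18

n₁ = (z_{α/2} + z_β)² · (σ₁² + σ₂²/r) / δ²
   = (1.645 + 0.842)² · (41² + 84²/4) / 35²
   = 6.1852 · (1681 + 1764) / 1225
   = 6.1852 · 3445 / 1225
   = 17.39
Round up → n₁ = 18; n₂ = r·n₁ = 4 × 18 = 72.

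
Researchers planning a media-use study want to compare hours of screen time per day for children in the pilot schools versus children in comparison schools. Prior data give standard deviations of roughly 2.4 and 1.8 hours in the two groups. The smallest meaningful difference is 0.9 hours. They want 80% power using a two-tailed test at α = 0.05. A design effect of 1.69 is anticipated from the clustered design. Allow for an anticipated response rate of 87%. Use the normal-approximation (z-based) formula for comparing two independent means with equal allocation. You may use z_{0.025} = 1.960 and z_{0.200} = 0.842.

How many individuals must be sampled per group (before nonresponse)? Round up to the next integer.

n = 170 per group

n = (z_{α/2} + z_β)² · (σ₁² + σ₂²) / δ²
  = (1.960 + 0.842)² · (2.4² + 1.8² = 9) / 0.9²
  = 7.8512 · 9 / 0.81
  = 87.24
Design effect: 1.69 × 87.24 = 147.43.
Adjust for 87% response: 147.43 / 0.87 = 169.46.
Round up → n = 170 per group.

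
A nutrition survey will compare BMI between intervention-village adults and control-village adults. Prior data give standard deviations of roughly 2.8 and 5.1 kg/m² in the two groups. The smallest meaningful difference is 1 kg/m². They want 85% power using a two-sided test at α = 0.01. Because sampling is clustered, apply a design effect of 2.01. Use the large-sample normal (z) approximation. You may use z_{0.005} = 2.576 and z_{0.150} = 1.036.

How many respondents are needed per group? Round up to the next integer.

n = 888 per group

n = (z_{α/2} + z_β)² · (σ₁² + σ₂²) / δ²
  = (2.576 + 1.036)² · (2.8² + 5.1² = 33.85) / 1²
  = 13.0465 · 33.85 / 1
  = 441.63
Design effect: 2.01 × 441.63 = 887.67.
Round up → n = 888 per group.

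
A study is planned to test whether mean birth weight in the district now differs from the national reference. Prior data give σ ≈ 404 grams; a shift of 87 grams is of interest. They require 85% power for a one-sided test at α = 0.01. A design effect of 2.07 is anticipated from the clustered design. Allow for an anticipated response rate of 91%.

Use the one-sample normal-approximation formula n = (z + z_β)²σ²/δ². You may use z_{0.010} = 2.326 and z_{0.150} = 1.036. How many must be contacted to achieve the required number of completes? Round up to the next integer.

n = 555

n = (z_α + z_β)² · σ² / δ²
  = (2.326 + 1.036)² · 404² / 87²
  = 11.3030 · 163216 / 7569
  = 243.74
Design effect: 2.07 × 243.74 = 504.53.
Adjust for 91% response: 504.53 / 0.91 = 554.43.
Round up → n = 555.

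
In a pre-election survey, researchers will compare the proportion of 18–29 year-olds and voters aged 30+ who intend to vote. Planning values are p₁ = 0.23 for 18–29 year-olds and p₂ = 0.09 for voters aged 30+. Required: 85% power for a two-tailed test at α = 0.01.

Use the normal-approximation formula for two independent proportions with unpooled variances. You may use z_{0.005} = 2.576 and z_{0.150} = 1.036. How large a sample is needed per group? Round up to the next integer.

n = 173 per group

n = (z_{α/2} + z_β)² · [p₁(1−p₁) + p₂(1−p₂)] / (p₁ − p₂)²
  = (2.576 + 1.036)² · (0.23·0.77 + 0.09·0.91) / (0.14)²
  = (3.612)² · (0.1771 + 0.0819) / 0.0196
  = 13.0465 · 0.2590 / 0.0196
  = 172.40
Round up → n = 173 per group.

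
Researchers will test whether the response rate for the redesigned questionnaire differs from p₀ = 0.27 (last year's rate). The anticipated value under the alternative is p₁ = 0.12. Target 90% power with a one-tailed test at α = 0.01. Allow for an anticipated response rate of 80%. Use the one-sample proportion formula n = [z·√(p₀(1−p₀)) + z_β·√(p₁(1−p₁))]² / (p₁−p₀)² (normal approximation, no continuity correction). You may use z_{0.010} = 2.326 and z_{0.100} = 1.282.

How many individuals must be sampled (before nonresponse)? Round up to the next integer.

n = [z_α·√(p₀q₀) + z_β·√(p₁q₁)]² / (p₁ − p₀)²
  = [2.326·√(0.27·0.73) + 1.282·√(0.12·0.88)]² / (-0.15)²
  = [2.326·0.4440 + 1.282·0.3250]² / 0.0225
  = [1.4493]² / 0.0225
  = 93.35
Adjust for 80% response: 93.35 / 0.80 = 116.68.
Round up → n = 117.

n = 117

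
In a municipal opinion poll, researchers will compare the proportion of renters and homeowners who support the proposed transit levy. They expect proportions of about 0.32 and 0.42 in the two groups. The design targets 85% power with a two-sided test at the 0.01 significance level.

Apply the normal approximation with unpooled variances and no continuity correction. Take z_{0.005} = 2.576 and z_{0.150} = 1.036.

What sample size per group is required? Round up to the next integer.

n = 602 per group

n = (z_{α/2} + z_β)² · [p₁(1−p₁) + p₂(1−p₂)] / (p₁ − p₂)²
  = (2.576 + 1.036)² · (0.32·0.68 + 0.42·0.58) / (-0.10)²
  = (3.612)² · (0.2176 + 0.2436) / 0.0100
  = 13.0465 · 0.4612 / 0.0100
  = 601.71
Round up → n = 602 per group.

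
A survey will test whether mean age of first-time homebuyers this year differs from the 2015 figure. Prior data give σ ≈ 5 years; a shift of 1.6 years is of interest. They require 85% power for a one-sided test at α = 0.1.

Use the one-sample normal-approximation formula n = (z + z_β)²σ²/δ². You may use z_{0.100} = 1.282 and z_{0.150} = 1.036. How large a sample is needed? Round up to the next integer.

n = 53

n = (z_α + z_β)² · σ² / δ²
  = (1.282 + 1.036)² · 5² / 1.6²
  = 5.3731 · 25 / 2.56
  = 52.47
Round up → n = 53.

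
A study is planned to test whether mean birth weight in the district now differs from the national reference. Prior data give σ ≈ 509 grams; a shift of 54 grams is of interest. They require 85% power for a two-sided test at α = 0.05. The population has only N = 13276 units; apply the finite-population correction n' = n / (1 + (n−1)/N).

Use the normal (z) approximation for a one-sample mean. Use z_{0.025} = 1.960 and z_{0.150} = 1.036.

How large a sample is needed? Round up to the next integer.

n = (z_{α/2} + z_β)² · σ² / δ²
  = (1.960 + 1.036)² · 509² / 54²
  = 8.9760 · 259081 / 2916
  = 797.50
Finite-population correction (N = 13276): 797.50 / (1 + (797.50 − 1)/13276) = 752.36.
Round up → n = 753.

n = 753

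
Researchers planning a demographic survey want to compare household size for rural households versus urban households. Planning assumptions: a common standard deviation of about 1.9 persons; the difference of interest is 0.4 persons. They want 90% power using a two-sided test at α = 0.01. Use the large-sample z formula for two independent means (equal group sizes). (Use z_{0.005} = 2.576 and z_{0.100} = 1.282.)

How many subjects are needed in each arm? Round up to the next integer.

n = 672 per group

n = (z_{α/2} + z_β)² · (σ₁² + σ₂²) / δ²
  = (2.576 + 1.282)² · (2·1.9² = 7.22) / 0.4²
  = 14.8842 · 7.22 / 0.16
  = 671.65
Round up → n = 672 per group.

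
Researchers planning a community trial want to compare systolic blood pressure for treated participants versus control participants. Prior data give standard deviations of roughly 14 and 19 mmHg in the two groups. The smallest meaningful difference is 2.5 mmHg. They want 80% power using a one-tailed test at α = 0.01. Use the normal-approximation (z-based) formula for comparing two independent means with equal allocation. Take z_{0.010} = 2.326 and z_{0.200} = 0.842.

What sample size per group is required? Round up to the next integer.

n = (z_α + z_β)² · (σ₁² + σ₂²) / δ²
  = (2.326 + 0.842)² · (14² + 19² = 557) / 2.5²
  = 10.0362 · 557 / 6.25
  = 894.43
Round up → n = 895 per group.

n = 895 per group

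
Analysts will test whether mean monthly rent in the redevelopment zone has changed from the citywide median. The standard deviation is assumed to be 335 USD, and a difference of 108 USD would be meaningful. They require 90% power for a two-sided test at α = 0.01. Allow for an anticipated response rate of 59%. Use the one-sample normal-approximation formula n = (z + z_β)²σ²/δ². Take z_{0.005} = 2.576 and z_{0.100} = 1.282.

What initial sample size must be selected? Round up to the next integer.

n = 243

n = (z_{α/2} + z_β)² · σ² / δ²
  = (2.576 + 1.282)² · 335² / 108²
  = 14.8842 · 112225 / 11664
  = 143.21
Adjust for 59% response: 143.21 / 0.59 = 242.73.
Round up → n = 243.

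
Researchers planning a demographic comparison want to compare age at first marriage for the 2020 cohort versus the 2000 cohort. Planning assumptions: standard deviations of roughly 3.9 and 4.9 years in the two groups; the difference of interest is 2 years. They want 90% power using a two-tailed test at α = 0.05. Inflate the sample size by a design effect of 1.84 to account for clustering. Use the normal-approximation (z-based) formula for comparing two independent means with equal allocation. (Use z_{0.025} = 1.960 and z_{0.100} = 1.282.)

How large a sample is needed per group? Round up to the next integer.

n = (z_{α/2} + z_β)² · (σ₁² + σ₂²) / δ²
  = (1.960 + 1.282)² · (3.9² + 4.9² = 39.22) / 2²
  = 10.5106 · 39.22 / 4
  = 103.06
Design effect: 1.84 × 103.06 = 189.62.
Round up → n = 190 per group.

n = 190 per group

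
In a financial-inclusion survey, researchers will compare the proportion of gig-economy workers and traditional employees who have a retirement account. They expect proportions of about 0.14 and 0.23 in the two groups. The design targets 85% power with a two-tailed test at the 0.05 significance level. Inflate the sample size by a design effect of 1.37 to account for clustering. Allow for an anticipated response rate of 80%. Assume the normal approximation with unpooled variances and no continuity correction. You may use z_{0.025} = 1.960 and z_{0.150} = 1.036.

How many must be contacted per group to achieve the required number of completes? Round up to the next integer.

n = (z_{α/2} + z_β)² · [p₁(1−p₁) + p₂(1−p₂)] / (p₁ − p₂)²
  = (1.960 + 1.036)² · (0.14·0.86 + 0.23·0.77) / (-0.09)²
  = (2.996)² · (0.1204 + 0.1771) / 0.0081
  = 8.9760 · 0.2975 / 0.0081
  = 329.67
Design effect: 1.37 × 329.67 = 451.65.
Adjust for 80% response: 451.65 / 0.80 = 564.57.
Round up → n = 565 per group.

n = 565 per group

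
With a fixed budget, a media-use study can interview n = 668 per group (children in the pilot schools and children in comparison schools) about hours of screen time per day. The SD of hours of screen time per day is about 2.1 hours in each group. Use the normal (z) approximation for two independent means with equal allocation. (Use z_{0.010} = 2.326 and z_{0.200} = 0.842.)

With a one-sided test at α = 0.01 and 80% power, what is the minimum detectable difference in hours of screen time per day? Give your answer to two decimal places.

δ = (z_α + z_β) · √((σ₁²+σ₂²)/n)
  = (2.326 + 0.842) · √(8.82/668)
  = 3.168 · √0.0132
  = 3.168 · 0.1149
  = 0.3640

Minimum detectable difference ≈ 0.36 hours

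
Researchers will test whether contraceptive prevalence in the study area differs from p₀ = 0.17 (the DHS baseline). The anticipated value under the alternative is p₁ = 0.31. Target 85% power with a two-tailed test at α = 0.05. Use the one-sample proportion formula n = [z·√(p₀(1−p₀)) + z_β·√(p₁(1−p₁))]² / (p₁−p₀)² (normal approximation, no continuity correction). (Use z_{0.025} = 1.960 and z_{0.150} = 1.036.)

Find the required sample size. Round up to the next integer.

n = 76

n = [z_{α/2}·√(p₀q₀) + z_β·√(p₁q₁)]² / (p₁ − p₀)²
  = [1.960·√(0.17·0.83) + 1.036·√(0.31·0.69)]² / (0.14)²
  = [1.960·0.3756 + 1.036·0.4625]² / 0.0196
  = [1.2154]² / 0.0196
  = 75.37
Round up → n = 76.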